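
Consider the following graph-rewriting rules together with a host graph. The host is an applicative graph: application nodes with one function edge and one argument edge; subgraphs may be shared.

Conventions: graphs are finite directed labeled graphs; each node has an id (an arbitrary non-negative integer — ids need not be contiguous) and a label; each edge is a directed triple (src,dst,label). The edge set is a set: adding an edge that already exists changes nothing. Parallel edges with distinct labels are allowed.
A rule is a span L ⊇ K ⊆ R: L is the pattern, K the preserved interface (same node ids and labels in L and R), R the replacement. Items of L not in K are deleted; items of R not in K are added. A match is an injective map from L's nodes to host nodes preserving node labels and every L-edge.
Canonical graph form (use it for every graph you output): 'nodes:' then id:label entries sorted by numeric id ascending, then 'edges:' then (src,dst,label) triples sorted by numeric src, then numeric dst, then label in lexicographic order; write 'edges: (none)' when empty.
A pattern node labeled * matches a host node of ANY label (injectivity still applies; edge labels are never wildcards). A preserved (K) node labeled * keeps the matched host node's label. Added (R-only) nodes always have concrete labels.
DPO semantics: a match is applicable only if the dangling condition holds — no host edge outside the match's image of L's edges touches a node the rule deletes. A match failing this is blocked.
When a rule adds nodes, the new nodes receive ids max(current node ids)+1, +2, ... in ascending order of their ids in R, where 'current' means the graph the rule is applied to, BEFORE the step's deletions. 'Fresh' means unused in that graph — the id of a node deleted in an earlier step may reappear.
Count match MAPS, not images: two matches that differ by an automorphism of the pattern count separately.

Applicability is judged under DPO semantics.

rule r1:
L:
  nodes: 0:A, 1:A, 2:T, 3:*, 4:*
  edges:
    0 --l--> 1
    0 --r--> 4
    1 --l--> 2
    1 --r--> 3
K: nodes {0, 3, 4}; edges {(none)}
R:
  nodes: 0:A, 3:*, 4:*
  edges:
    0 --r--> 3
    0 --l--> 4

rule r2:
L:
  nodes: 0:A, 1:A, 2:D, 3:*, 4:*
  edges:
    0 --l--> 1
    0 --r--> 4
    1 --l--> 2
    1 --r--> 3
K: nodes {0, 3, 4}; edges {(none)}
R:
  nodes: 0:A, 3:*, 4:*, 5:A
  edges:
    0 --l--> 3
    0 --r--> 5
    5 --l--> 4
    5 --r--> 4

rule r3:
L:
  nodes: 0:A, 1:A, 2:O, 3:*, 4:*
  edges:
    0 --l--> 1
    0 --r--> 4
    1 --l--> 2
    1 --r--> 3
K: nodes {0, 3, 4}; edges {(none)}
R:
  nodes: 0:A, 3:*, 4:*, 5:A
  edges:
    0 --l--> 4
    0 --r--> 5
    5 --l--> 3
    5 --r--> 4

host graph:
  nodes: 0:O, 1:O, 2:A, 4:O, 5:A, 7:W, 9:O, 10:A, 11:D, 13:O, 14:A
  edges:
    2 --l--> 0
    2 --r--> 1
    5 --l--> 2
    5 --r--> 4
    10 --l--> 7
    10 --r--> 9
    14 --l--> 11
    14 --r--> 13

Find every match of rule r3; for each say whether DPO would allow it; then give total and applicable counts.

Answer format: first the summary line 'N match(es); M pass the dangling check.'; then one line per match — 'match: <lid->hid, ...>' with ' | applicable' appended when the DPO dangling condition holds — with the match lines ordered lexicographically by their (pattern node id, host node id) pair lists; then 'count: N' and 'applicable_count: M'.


1 match(es); 1 pass the dangling check.
match: 0->5, 1->2, 2->0, 3->1, 4->4 | applicable
count: 1
applicable_count: 1


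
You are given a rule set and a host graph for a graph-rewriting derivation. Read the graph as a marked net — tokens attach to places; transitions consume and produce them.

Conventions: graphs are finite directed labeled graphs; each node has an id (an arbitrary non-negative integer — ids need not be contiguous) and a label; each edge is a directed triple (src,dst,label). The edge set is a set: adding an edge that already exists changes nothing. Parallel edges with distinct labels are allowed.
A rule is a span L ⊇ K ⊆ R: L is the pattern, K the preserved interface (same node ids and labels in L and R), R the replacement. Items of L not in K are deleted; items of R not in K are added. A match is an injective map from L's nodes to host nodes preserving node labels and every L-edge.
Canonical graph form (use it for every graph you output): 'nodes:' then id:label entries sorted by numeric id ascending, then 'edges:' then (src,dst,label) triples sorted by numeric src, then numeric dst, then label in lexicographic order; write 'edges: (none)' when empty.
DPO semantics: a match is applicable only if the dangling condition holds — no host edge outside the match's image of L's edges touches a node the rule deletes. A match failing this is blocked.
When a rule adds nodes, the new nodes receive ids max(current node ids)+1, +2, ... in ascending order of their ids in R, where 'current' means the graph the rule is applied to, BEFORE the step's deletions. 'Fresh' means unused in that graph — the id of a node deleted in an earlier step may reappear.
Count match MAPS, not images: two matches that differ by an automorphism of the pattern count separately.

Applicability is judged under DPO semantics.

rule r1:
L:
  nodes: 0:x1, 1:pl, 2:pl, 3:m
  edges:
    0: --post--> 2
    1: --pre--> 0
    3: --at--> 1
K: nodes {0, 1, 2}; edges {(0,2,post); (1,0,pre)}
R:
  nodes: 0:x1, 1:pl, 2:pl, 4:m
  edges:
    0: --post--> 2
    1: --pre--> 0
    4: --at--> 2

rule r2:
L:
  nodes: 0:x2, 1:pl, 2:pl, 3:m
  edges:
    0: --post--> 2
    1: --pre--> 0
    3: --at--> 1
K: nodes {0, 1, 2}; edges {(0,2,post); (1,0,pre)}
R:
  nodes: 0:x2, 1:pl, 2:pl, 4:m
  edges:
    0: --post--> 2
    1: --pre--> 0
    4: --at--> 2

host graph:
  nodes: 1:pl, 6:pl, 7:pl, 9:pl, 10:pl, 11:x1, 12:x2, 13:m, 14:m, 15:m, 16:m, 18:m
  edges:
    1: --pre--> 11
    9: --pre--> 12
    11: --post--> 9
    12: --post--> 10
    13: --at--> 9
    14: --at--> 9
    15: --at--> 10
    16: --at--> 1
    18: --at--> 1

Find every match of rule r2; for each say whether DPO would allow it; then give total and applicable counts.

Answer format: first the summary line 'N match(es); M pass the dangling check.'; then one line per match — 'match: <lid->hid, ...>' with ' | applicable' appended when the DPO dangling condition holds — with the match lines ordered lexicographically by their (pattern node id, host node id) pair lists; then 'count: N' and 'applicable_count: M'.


2 match(es); 2 pass the dangling check.
match: 0->12, 1->9, 2->10, 3->13 | applicable
match: 0->12, 1->9, 2->10, 3->14 | applicable
count: 2
applicable_count: 2


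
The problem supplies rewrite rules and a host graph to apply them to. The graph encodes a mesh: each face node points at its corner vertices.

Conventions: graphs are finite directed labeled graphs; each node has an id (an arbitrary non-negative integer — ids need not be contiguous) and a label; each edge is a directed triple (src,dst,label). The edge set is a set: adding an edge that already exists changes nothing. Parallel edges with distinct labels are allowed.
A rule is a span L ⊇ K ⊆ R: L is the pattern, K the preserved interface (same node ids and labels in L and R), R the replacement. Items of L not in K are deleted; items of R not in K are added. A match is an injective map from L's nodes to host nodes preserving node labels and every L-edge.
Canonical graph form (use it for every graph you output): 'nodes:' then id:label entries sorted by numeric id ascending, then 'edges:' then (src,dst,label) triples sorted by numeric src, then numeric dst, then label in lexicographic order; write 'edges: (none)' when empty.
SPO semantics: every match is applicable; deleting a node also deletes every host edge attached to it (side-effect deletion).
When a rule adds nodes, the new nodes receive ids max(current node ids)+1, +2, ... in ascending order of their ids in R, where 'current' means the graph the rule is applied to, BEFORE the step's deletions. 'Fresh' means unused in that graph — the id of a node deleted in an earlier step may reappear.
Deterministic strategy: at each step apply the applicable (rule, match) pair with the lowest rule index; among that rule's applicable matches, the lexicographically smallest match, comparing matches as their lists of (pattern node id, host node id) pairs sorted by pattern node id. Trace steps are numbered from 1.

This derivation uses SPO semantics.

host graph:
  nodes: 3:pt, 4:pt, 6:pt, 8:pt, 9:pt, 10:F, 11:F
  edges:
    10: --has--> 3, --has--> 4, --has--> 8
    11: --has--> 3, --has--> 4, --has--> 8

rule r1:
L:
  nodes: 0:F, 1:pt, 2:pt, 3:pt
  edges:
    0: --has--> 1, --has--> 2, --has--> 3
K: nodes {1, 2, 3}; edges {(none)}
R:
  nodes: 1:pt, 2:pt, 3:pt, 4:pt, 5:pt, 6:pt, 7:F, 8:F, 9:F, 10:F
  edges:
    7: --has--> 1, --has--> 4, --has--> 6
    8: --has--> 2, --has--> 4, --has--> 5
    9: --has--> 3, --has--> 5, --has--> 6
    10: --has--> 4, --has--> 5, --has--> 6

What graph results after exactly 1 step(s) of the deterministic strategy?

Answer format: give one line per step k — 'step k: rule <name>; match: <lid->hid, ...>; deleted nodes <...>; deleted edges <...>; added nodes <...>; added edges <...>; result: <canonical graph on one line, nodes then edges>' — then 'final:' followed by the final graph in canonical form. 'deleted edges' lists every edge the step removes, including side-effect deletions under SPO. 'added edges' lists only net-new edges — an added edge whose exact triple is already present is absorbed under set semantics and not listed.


step 1: rule r1; match: 0->10, 1->3, 2->4, 3->8; deleted nodes 10; deleted edges (10,3,has); (10,4,has); (10,8,has); added nodes 12, 13, 14, 15, 16, 17, 18; added edges (15,3,has); (15,12,has); (15,14,has); (16,4,has); (16,12,has); (16,13,has); (17,8,has); (17,13,has); (17,14,has); (18,12,has); (18,13,has); (18,14,has); result: nodes: 3:pt, 4:pt, 6:pt, 8:pt, 9:pt, 11:F, 12:pt, 13:pt, 14:pt, 15:F, 16:F, 17:F, 18:F edges: (11,3,has); (11,4,has); (11,8,has); (15,3,has); (15,12,has); (15,14,has); (16,4,has); (16,12,has); (16,13,has); (17,8,has); (17,13,has); (17,14,has); (18,12,has); (18,13,has); (18,14,has)
final:
nodes: 3:pt, 4:pt, 6:pt, 8:pt, 9:pt, 11:F, 12:pt, 13:pt, 14:pt, 15:F, 16:F, 17:F, 18:F
edges: (11,3,has); (11,4,has); (11,8,has); (15,3,has); (15,12,has); (15,14,has); (16,4,has); (16,12,has); (16,13,has); (17,8,has); (17,13,has); (17,14,has); (18,12,has); (18,13,has); (18,14,has)


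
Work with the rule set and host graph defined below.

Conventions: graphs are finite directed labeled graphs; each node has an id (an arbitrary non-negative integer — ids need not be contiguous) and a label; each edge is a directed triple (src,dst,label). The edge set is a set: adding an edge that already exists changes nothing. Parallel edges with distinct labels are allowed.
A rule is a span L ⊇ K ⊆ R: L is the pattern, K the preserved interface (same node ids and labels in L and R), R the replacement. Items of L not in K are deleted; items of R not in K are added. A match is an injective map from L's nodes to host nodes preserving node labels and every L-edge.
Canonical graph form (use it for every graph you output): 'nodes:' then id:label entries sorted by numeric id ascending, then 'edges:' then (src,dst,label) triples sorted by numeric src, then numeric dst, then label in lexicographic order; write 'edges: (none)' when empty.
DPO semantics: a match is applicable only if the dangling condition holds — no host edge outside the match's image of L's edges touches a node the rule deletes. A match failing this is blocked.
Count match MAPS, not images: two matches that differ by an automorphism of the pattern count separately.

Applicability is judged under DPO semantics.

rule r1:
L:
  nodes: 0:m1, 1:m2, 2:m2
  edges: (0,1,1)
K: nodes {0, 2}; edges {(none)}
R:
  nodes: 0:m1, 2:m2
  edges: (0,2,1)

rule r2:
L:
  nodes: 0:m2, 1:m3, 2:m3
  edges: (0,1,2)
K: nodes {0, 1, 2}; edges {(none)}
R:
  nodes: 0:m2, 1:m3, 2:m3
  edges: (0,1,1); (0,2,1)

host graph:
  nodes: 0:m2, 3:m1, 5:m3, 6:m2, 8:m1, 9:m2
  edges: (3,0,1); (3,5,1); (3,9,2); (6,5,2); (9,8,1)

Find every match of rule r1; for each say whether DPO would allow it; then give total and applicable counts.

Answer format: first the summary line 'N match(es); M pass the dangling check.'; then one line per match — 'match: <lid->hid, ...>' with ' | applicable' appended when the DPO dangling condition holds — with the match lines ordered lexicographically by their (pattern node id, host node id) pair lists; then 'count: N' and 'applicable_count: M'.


2 match(es); 2 pass the dangling check.
match: 0->3, 1->0, 2->6 | applicable
match: 0->3, 1->0, 2->9 | applicable
count: 2
applicable_count: 2


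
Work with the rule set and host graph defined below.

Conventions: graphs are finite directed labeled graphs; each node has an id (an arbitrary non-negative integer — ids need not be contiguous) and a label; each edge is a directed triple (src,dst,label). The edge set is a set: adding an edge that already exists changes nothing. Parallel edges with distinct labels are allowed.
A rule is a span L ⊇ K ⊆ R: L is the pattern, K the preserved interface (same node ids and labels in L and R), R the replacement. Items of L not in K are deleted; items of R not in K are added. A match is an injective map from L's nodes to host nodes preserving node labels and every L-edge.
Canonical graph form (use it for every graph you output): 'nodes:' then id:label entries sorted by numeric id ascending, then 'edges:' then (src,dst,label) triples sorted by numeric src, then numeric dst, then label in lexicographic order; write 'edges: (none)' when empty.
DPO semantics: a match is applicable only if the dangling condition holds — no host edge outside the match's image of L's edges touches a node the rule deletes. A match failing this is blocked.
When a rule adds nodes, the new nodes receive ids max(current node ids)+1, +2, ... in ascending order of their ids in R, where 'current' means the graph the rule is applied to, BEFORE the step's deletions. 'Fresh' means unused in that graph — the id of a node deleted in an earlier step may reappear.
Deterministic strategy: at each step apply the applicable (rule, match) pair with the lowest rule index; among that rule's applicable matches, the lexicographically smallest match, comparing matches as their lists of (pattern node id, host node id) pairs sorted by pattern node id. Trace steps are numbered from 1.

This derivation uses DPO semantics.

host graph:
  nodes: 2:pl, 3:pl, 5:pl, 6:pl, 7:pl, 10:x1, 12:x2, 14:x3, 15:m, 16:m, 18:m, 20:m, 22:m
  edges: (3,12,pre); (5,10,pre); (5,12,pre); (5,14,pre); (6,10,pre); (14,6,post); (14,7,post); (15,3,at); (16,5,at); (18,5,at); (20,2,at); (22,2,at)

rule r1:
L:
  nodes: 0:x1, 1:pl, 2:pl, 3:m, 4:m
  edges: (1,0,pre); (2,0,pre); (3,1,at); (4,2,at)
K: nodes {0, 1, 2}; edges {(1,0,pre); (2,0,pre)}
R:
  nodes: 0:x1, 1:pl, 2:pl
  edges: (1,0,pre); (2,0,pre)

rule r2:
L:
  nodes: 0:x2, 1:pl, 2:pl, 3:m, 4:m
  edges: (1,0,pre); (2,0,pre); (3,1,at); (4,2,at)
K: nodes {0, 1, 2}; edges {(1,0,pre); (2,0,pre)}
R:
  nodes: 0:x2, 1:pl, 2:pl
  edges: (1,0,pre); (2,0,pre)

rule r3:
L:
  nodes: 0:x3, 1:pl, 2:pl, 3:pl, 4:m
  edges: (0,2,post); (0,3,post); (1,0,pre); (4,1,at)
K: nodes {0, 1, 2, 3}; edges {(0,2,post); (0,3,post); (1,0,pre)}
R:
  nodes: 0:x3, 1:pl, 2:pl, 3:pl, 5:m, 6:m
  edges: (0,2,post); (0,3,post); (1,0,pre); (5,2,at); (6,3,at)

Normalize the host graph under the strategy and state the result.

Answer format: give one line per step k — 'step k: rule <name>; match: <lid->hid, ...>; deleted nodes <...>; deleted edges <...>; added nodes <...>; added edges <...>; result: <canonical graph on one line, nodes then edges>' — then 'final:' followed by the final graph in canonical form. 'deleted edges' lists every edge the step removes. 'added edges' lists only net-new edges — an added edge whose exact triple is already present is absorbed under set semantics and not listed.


step 1: rule r2; match: 0->12, 1->3, 2->5, 3->15, 4->16; deleted nodes 15, 16; deleted edges (15,3,at); (16,5,at); added nodes (none); added edges (none); result: nodes: 2:pl, 3:pl, 5:pl, 6:pl, 7:pl, 10:x1, 12:x2, 14:x3, 18:m, 20:m, 22:m edges: (3,12,pre); (5,10,pre); (5,12,pre); (5,14,pre); (6,10,pre); (14,6,post); (14,7,post); (18,5,at); (20,2,at); (22,2,at)
step 2: rule r3; match: 0->14, 1->5, 2->6, 3->7, 4->18; deleted nodes 18; deleted edges (18,5,at); added nodes 23, 24; added edges (23,6,at); (24,7,at); result: nodes: 2:pl, 3:pl, 5:pl, 6:pl, 7:pl, 10:x1, 12:x2, 14:x3, 20:m, 22:m, 23:m, 24:m edges: (3,12,pre); (5,10,pre); (5,12,pre); (5,14,pre); (6,10,pre); (14,6,post); (14,7,post); (20,2,at); (22,2,at); (23,6,at); (24,7,at)
final:
nodes: 2:pl, 3:pl, 5:pl, 6:pl, 7:pl, 10:x1, 12:x2, 14:x3, 20:m, 22:m, 23:m, 24:m
edges: (3,12,pre); (5,10,pre); (5,12,pre); (5,14,pre); (6,10,pre); (14,6,post); (14,7,post); (20,2,at); (22,2,at); (23,6,at); (24,7,at)


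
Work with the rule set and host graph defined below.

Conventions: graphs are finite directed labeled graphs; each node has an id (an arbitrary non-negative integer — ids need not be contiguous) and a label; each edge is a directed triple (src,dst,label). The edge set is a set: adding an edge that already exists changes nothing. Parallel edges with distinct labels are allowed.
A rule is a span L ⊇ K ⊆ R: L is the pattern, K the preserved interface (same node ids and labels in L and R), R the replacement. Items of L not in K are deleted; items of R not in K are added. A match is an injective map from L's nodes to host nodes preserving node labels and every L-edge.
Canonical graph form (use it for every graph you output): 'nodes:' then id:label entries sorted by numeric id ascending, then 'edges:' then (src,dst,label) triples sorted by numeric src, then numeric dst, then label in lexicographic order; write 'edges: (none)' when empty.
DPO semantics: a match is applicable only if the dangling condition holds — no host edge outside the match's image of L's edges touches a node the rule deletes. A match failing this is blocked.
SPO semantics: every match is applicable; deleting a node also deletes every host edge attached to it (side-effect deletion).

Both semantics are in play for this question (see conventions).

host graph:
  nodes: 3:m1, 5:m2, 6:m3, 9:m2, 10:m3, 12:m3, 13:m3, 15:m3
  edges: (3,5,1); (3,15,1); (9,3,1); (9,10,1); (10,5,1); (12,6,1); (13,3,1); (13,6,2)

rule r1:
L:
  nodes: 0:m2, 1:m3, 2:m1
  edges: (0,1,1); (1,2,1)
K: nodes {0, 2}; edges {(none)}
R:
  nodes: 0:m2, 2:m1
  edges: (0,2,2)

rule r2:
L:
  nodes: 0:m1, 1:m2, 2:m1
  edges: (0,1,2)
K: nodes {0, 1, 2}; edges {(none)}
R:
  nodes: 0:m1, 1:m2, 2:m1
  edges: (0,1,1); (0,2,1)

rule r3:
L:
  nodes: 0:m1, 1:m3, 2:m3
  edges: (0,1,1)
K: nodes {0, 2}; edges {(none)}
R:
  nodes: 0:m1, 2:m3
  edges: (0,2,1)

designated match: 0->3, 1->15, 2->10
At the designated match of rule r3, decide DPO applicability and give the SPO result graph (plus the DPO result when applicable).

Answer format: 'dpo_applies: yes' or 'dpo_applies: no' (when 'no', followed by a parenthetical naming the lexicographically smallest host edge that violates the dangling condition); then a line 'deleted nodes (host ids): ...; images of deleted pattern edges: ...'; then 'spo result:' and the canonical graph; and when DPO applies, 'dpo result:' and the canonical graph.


dpo_applies: yes
deleted nodes (host ids): 15; images of deleted pattern edges: (3,15,1)
spo result:
nodes: 3:m1, 5:m2, 6:m3, 9:m2, 10:m3, 12:m3, 13:m3
edges: (3,5,1); (3,10,1); (9,3,1); (9,10,1); (10,5,1); (12,6,1); (13,3,1); (13,6,2)
dpo result:
nodes: 3:m1, 5:m2, 6:m3, 9:m2, 10:m3, 12:m3, 13:m3
edges: (3,5,1); (3,10,1); (9,3,1); (9,10,1); (10,5,1); (12,6,1); (13,3,1); (13,6,2)


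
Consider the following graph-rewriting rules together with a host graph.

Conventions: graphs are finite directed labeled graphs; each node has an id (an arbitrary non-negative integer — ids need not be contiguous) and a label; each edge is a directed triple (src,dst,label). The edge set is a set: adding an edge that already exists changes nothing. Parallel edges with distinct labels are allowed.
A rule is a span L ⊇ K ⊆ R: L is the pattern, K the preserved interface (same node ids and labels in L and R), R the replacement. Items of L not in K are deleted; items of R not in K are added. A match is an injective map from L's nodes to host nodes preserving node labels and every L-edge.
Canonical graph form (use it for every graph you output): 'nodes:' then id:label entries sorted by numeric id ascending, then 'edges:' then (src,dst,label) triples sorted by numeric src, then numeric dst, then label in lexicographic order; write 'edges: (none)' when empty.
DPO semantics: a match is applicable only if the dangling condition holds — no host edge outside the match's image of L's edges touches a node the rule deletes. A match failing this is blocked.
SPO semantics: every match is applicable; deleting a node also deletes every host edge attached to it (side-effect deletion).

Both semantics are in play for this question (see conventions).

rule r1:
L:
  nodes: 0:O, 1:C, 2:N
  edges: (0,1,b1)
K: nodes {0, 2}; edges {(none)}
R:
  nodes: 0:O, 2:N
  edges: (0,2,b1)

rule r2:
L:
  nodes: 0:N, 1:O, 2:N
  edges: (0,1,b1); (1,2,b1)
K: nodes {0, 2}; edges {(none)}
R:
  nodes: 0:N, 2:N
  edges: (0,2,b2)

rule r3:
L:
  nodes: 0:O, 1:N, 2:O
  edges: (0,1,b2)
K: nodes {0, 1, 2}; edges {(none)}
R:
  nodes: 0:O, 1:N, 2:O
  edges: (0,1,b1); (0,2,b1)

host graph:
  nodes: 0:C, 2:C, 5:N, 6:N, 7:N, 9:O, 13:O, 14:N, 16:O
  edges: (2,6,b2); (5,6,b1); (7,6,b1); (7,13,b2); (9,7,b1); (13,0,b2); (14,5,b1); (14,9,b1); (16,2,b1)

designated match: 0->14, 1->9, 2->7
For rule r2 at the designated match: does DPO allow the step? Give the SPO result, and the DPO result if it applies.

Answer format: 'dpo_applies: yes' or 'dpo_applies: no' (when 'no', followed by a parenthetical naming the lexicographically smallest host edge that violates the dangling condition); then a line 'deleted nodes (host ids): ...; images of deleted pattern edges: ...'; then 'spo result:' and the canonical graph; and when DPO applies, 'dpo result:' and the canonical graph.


dpo_applies: yes
deleted nodes (host ids): 9; images of deleted pattern edges: (9,7,b1); (14,9,b1)
spo result:
nodes: 0:C, 2:C, 5:N, 6:N, 7:N, 13:O, 14:N, 16:O
edges: (2,6,b2); (5,6,b1); (7,6,b1); (7,13,b2); (13,0,b2); (14,5,b1); (14,7,b2); (16,2,b1)
dpo result:
nodes: 0:C, 2:C, 5:N, 6:N, 7:N, 13:O, 14:N, 16:O
edges: (2,6,b2); (5,6,b1); (7,6,b1); (7,13,b2); (13,0,b2); (14,5,b1); (14,7,b2); (16,2,b1)


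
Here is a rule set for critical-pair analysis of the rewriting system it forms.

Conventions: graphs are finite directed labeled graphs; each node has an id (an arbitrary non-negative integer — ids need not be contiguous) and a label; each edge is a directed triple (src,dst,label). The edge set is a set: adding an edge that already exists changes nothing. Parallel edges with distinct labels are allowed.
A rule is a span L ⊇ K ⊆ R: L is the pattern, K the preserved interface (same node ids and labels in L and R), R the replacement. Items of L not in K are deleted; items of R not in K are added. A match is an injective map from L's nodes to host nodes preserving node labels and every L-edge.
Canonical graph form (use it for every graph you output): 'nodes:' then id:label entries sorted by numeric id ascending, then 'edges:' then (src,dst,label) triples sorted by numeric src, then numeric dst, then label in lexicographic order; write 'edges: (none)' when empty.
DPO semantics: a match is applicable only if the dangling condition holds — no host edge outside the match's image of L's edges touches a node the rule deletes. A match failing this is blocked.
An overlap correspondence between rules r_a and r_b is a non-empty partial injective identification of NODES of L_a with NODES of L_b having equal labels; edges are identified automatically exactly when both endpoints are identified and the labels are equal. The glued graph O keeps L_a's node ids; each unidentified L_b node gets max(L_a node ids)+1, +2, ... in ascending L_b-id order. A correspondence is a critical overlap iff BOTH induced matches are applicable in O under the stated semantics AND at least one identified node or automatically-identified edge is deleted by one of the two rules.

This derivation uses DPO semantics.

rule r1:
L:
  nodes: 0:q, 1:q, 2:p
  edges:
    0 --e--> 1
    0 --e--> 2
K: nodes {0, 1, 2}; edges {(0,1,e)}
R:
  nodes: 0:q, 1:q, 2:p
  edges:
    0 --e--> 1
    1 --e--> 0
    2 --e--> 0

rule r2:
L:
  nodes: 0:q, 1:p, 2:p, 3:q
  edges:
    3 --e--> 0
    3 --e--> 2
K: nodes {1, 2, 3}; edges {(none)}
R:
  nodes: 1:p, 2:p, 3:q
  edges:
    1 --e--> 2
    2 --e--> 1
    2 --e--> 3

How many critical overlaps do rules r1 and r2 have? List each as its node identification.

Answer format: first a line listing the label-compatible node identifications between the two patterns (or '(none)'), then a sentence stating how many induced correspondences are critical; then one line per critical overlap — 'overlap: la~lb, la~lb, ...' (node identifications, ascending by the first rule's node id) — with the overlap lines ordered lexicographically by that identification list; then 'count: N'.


label-compatible node identifications between L(r1) and L(r2): 0~0, 0~3, 1~0, 1~3, 2~1, 2~2
4 of the induced correspondences are critical overlaps of r1 and r2.
overlap: 0~3, 1~0
overlap: 0~3, 1~0, 2~1
overlap: 0~3, 1~0, 2~2
overlap: 0~3, 2~2
count: 4


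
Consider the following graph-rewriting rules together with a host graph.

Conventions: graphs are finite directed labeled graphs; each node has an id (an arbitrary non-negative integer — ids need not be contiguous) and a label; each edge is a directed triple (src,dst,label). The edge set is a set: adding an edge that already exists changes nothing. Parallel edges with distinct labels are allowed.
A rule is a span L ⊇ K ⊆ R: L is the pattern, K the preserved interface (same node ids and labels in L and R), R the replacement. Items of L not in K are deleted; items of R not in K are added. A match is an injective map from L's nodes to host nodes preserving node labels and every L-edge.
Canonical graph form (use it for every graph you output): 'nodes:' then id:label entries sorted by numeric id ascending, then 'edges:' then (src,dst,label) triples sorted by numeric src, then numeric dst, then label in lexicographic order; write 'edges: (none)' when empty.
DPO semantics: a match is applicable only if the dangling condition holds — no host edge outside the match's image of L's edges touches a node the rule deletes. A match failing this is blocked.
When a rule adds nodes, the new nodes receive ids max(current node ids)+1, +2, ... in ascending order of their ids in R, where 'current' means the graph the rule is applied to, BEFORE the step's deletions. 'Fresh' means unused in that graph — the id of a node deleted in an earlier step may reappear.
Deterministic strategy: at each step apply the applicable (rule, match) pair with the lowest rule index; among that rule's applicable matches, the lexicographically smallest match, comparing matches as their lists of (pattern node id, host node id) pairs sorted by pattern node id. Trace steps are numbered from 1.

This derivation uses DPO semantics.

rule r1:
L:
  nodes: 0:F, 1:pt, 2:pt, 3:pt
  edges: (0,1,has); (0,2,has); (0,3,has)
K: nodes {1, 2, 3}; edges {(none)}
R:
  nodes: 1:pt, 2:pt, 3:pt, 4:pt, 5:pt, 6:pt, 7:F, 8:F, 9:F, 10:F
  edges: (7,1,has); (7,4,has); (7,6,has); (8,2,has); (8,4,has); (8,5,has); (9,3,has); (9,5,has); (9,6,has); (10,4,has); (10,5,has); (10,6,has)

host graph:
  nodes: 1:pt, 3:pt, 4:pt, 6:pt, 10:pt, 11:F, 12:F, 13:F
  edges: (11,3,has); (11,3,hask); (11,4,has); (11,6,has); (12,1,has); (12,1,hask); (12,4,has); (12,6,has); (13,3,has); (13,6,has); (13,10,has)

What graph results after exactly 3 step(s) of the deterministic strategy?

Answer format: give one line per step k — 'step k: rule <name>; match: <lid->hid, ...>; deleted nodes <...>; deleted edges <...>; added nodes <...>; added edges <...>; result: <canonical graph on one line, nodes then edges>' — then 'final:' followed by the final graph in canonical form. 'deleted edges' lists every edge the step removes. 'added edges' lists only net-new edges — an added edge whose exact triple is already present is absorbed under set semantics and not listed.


step 1: rule r1; match: 0->13, 1->3, 2->6, 3->10; deleted nodes 13; deleted edges (13,3,has); (13,6,has); (13,10,has); added nodes 14, 15, 16, 17, 18, 19, 20; added edges (17,3,has); (17,14,has); (17,16,has); (18,6,has); (18,14,has); (18,15,has); (19,10,has); (19,15,has); (19,16,has); (20,14,has); (20,15,has); (20,16,has); result: nodes: 1:pt, 3:pt, 4:pt, 6:pt, 10:pt, 11:F, 12:F, 14:pt, 15:pt, 16:pt, 17:F, 18:F, 19:F, 20:F edges: (11,3,has); (11,3,hask); (11,4,has); (11,6,has); (12,1,has); (12,1,hask); (12,4,has); (12,6,has); (17,3,has); (17,14,has); (17,16,has); (18,6,has); (18,14,has); (18,15,has); (19,10,has); (19,15,has); (19,16,has); (20,14,has); (20,15,has); (20,16,has)
step 2: rule r1; match: 0->17, 1->3, 2->14, 3->16; deleted nodes 17; deleted edges (17,3,has); (17,14,has); (17,16,has); added nodes 21, 22, 23, 24, 25, 26, 27; added edges (24,3,has); (24,21,has); (24,23,has); (25,14,has); (25,21,has); (25,22,has); (26,16,has); (26,22,has); (26,23,has); (27,21,has); (27,22,has); (27,23,has); result: nodes: 1:pt, 3:pt, 4:pt, 6:pt, 10:pt, 11:F, 12:F, 14:pt, 15:pt, 16:pt, 18:F, 19:F, 20:F, 21:pt, 22:pt, 23:pt, 24:F, 25:F, 26:F, 27:F edges: (11,3,has); (11,3,hask); (11,4,has); (11,6,has); (12,1,has); (12,1,hask); (12,4,has); (12,6,has); (18,6,has); (18,14,has); (18,15,has); (19,10,has); (19,15,has); (19,16,has); (20,14,has); (20,15,has); (20,16,has); (24,3,has); (24,21,has); (24,23,has); (25,14,has); (25,21,has); (25,22,has); (26,16,has); (26,22,has); (26,23,has); (27,21,has); (27,22,has); (27,23,has)
step 3: rule r1; match: 0->18, 1->6, 2->14, 3->15; deleted nodes 18; deleted edges (18,6,has); (18,14,has); (18,15,has); added nodes 28, 29, 30, 31, 32, 33, 34; added edges (31,6,has); (31,28,has); (31,30,has); (32,14,has); (32,28,has); (32,29,has); (33,15,has); (33,29,has); (33,30,has); (34,28,has); (34,29,has); (34,30,has); result: nodes: 1:pt, 3:pt, 4:pt, 6:pt, 10:pt, 11:F, 12:F, 14:pt, 15:pt, 16:pt, 19:F, 20:F, 21:pt, 22:pt, 23:pt, 24:F, 25:F, 26:F, 27:F, 28:pt, 29:pt, 30:pt, 31:F, 32:F, 33:F, 34:F edges: (11,3,has); (11,3,hask); (11,4,has); (11,6,has); (12,1,has); (12,1,hask); (12,4,has); (12,6,has); (19,10,has); (19,15,has); (19,16,has); (20,14,has); (20,15,has); (20,16,has); (24,3,has); (24,21,has); (24,23,has); (25,14,has); (25,21,has); (25,22,has); (26,16,has); (26,22,has); (26,23,has); (27,21,has); (27,22,has); (27,23,has); (31,6,has); (31,28,has); (31,30,has); (32,14,has); (32,28,has); (32,29,has); (33,15,has); (33,29,has); (33,30,has); (34,28,has); (34,29,has); (34,30,has)
final:
nodes: 1:pt, 3:pt, 4:pt, 6:pt, 10:pt, 11:F, 12:F, 14:pt, 15:pt, 16:pt, 19:F, 20:F, 21:pt, 22:pt, 23:pt, 24:F, 25:F, 26:F, 27:F, 28:pt, 29:pt, 30:pt, 31:F, 32:F, 33:F, 34:F
edges: (11,3,has); (11,3,hask); (11,4,has); (11,6,has); (12,1,has); (12,1,hask); (12,4,has); (12,6,has); (19,10,has); (19,15,has); (19,16,has); (20,14,has); (20,15,has); (20,16,has); (24,3,has); (24,21,has); (24,23,has); (25,14,has); (25,21,has); (25,22,has); (26,16,has); (26,22,has); (26,23,has); (27,21,has); (27,22,has); (27,23,has); (31,6,has); (31,28,has); (31,30,has); (32,14,has); (32,28,has); (32,29,has); (33,15,has); (33,29,has); (33,30,has); (34,28,has); (34,29,has); (34,30,has)


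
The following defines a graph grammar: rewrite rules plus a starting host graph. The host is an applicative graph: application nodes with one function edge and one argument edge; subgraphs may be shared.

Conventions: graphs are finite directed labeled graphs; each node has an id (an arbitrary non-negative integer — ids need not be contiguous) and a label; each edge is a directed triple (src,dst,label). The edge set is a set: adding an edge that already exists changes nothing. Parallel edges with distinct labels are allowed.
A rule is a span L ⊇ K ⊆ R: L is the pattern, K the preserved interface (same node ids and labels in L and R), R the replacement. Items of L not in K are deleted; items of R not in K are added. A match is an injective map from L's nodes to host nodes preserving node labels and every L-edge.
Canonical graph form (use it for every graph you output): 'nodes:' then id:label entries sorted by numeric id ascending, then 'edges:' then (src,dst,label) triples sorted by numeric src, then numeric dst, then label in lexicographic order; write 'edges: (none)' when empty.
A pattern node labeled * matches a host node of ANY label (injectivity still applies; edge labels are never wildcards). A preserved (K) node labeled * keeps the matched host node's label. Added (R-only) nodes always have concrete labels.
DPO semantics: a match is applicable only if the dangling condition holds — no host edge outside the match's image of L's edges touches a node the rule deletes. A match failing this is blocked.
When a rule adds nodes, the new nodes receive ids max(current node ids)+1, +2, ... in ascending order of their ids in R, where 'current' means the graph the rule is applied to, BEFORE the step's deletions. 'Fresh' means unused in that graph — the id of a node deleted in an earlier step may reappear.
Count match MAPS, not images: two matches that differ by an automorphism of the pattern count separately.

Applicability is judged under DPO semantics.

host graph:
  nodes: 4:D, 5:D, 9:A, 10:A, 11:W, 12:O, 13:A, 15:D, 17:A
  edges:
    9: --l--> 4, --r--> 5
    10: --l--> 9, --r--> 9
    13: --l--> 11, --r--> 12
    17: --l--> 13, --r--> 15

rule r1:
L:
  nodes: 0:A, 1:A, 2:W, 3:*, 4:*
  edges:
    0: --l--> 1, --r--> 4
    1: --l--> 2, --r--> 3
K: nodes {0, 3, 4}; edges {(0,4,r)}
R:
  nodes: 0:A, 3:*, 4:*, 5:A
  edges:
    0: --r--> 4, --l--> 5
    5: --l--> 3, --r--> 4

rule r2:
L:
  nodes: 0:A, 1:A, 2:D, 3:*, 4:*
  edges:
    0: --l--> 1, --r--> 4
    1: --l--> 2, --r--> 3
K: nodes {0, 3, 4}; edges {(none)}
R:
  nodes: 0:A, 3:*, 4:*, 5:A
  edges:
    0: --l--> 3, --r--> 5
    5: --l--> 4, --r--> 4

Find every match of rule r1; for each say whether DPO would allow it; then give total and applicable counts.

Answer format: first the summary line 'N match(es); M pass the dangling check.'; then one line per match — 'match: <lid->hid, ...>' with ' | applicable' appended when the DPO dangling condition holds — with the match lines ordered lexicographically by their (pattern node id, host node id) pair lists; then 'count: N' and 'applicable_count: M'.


1 match(es); 1 pass the dangling check.
match: 0->17, 1->13, 2->11, 3->12, 4->15 | applicable
count: 1
applicable_count: 1


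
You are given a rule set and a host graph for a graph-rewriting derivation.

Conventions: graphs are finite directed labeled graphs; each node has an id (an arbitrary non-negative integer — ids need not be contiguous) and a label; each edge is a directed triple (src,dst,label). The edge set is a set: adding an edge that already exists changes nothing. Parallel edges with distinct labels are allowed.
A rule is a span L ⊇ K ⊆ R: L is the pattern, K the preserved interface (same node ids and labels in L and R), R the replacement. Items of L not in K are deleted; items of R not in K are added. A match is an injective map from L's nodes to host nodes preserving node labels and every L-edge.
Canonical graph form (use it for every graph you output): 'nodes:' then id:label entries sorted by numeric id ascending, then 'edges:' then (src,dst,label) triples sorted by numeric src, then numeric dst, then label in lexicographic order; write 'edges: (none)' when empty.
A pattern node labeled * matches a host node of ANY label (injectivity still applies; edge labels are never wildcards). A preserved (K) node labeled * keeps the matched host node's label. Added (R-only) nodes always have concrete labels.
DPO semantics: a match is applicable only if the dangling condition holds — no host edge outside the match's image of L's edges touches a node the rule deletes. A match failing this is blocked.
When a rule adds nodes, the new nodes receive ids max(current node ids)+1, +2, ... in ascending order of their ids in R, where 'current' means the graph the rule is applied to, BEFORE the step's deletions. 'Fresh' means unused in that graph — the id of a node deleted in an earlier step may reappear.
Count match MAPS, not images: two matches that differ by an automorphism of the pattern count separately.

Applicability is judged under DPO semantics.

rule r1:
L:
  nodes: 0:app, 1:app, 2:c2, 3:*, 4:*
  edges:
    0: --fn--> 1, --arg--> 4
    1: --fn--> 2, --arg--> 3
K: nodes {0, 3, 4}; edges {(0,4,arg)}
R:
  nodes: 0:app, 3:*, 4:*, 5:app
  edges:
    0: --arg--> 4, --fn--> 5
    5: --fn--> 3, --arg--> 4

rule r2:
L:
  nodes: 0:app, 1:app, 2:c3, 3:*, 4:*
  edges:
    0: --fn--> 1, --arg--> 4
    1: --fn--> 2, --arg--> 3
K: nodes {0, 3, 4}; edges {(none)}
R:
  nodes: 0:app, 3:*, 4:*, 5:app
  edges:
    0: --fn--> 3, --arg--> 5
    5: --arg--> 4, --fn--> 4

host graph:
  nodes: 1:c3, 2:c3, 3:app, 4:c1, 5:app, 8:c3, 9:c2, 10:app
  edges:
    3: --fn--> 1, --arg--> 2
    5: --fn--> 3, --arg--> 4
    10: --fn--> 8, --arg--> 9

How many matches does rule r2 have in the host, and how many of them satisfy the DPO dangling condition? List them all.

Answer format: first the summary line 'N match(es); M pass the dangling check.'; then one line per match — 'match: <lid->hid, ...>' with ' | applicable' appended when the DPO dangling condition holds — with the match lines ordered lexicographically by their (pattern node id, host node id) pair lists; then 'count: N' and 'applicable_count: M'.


1 match(es); 1 pass the dangling check.
match: 0->5, 1->3, 2->1, 3->2, 4->4 | applicable
count: 1
applicable_count: 1


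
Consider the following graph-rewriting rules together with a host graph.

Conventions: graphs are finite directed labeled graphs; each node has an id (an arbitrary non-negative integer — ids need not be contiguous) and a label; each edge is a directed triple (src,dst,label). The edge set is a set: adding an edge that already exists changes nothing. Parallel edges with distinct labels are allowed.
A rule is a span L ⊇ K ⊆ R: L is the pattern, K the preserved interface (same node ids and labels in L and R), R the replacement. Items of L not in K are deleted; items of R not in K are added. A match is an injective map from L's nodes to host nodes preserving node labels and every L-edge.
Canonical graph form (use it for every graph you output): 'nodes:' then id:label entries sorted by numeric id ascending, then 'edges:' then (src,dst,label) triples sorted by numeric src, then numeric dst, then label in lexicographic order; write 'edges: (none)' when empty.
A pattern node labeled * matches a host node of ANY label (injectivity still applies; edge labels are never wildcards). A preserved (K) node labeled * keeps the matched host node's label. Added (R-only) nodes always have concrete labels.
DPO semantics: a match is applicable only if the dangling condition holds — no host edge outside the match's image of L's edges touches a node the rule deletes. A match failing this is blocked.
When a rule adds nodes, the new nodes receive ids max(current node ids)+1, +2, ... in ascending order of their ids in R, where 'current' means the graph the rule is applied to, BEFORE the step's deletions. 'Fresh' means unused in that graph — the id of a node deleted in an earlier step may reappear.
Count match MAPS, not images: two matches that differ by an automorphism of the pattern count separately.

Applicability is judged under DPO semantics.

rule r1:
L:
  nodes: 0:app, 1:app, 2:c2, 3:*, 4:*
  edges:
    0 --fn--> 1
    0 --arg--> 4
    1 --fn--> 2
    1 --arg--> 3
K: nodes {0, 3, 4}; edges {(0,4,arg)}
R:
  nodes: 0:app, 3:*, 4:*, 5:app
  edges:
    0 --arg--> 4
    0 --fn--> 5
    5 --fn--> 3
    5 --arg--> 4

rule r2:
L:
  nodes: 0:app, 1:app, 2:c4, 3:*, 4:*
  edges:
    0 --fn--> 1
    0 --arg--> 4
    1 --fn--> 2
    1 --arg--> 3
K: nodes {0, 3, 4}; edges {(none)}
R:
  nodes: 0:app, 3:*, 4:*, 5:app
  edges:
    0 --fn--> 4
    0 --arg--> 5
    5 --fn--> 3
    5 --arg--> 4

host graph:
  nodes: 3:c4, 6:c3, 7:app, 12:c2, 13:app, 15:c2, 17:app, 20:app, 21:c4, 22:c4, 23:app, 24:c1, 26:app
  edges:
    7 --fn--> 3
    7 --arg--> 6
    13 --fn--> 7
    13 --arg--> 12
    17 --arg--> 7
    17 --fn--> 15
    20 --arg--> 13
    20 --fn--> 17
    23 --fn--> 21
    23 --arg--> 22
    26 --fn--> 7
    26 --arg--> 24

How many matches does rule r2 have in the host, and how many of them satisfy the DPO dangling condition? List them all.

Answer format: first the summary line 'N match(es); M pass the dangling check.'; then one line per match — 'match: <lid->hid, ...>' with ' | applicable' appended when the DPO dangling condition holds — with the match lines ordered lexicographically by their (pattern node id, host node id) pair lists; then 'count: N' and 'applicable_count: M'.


2 match(es); 0 pass the dangling check.
match: 0->13, 1->7, 2->3, 3->6, 4->12
match: 0->26, 1->7, 2->3, 3->6, 4->24
count: 2
applicable_count: 0
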